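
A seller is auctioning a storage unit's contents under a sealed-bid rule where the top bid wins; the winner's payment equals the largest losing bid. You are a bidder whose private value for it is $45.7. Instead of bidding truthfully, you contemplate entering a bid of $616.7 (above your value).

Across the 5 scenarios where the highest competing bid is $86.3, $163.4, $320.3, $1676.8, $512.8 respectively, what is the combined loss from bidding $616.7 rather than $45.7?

$900

The deviation costs you only when the competing bid falls strictly between $45.7 and $616.7; elsewhere both bids give the same outcome.
$86.3: truthful payoff $0, deviation payoff −$40.6 → loss $40.6.
$163.4: truthful payoff $0, deviation payoff −$117.7 → loss $117.7.
$320.3: truthful payoff $0, deviation payoff −$274.6 → loss $274.6.
$1676.8: outcomes coincide → loss $0.
$512.8: truthful payoff $0, deviation payoff −$467.1 → loss $467.1.
Total loss = $40.6 + $117.7 + $274.6 + $467.1 = $900.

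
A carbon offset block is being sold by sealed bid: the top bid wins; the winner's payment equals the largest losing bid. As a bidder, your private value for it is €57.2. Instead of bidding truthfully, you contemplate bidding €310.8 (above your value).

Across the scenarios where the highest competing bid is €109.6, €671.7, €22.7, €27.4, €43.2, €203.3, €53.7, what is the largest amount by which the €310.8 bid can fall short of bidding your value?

€146.1

€109.6: truthful gives €0, deviation gives −€52.4 → loss €52.4.
€671.7: same outcome either way → loss €0.
€22.7: same outcome either way → loss €0.
€27.4: same outcome either way → loss €0.
€43.2: same outcome either way → loss €0.
€203.3: truthful gives €0, deviation gives −€146.1 → loss €146.1.
€53.7: same outcome either way → loss €0.
Maximum loss: €146.1.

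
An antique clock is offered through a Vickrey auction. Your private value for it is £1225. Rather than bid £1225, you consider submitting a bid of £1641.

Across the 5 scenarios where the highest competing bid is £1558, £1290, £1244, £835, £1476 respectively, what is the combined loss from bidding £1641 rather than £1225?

£668

The deviation costs you only when the competing bid falls strictly between £1225 and £1641; elsewhere both bids give the same outcome.
£1558: truthful payoff £0, deviation payoff −£333 → loss £333.
£1290: truthful payoff £0, deviation payoff −£65 → loss £65.
£1244: truthful payoff £0, deviation payoff −£19 → loss £19.
£835: outcomes coincide → loss £0.
£1476: truthful payoff £0, deviation payoff −£251 → loss £251.
Total loss = £333 + £65 + £19 + £251 = £668.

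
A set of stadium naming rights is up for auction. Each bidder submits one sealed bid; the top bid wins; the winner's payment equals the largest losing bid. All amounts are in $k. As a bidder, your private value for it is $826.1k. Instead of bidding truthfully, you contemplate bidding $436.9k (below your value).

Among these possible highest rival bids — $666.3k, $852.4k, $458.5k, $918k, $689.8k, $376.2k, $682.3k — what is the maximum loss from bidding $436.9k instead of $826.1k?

$367.6k

$666.3k: truthful gives $159.8k, deviation gives $0k → loss $159.8k.
$852.4k: same outcome either way → loss $0k.
$458.5k: truthful gives $367.6k, deviation gives $0k → loss $367.6k.
$918k: same outcome either way → loss $0k.
$689.8k: truthful gives $136.3k, deviation gives $0k → loss $136.3k.
$376.2k: same outcome either way → loss $0k.
$682.3k: truthful gives $143.8k, deviation gives $0k → loss $143.8k.
Maximum loss: $367.6k.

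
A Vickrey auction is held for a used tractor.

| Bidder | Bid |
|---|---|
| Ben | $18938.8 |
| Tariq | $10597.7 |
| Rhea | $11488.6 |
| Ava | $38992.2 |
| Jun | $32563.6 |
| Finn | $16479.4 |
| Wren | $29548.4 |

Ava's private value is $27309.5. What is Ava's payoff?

−$5254.1

Highest bid: Ava at $38992.2, so Ava wins.
Second-highest bid: Jun at $32563.6 — that is the price the winner pays.
Ava's payoff = value − price = $27309.5 − $32563.6 = −$5254.1.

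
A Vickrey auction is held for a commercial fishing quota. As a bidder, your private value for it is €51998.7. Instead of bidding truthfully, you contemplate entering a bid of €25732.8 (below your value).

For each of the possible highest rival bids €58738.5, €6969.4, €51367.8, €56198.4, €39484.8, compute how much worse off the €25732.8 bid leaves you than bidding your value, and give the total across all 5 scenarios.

€13144.8

The deviation costs you only when the competing bid falls strictly between €25732.8 and €51998.7; elsewhere both bids give the same outcome.
€58738.5: outcomes coincide → loss €0.
€6969.4: outcomes coincide → loss €0.
€51367.8: truthful payoff €630.9, deviation payoff €0 → loss €630.9.
€56198.4: outcomes coincide → loss €0.
€39484.8: truthful payoff €12513.9, deviation payoff €0 → loss €12513.9.
Total loss = €630.9 + €12513.9 = €13144.8.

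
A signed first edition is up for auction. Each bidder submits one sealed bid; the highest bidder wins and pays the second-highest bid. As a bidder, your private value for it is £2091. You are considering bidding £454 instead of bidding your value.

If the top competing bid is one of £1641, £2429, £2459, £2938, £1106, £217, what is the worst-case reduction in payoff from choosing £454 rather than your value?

£1641: truthful gives £450, deviation gives £0 → loss £450.
£2429: same outcome either way → loss £0.
£2459: same outcome either way → loss £0.
£2938: same outcome either way → loss £0.
£1106: truthful gives £985, deviation gives £0 → loss £985.
£217: same outcome either way → loss £0.
Maximum loss: £985.

£985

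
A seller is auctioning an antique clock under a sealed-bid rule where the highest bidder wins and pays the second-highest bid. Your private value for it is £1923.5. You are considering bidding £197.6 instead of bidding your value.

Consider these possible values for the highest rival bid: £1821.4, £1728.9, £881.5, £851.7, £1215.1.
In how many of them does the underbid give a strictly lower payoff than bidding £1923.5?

The deviation hurts exactly when the highest competing bid lies strictly between £197.6 and £1923.5 — underbidding then forfeits a profitable win.
£1821.4: inside the interval → strictly worse (loss £102.1).
£1728.9: inside the interval → strictly worse (loss £194.6).
£881.5: inside the interval → strictly worse (loss £1042).
£851.7: inside the interval → strictly worse (loss £1071.8).
£1215.1: inside the interval → strictly worse (loss £708.4).
Count: 5.

5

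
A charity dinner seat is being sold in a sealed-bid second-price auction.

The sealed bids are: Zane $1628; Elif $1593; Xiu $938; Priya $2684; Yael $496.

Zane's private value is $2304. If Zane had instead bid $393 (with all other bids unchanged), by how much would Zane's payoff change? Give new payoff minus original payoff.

The highest bid among the other bidders is $2684; Zane's bid doesn't change that.
Original bid $1628: Zane is not highest (top rival bid is $2684); payoff $0.
Alternative bid $393: Zane is not highest (top rival bid is $2684); payoff $0.
Change in payoff = $0 − ($0) = $0.

$0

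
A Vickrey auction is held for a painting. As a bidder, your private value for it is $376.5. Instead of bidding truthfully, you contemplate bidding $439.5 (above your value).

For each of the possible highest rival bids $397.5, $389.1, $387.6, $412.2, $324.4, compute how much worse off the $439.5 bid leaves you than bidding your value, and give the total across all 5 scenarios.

The deviation costs you only when the competing bid falls strictly between $376.5 and $439.5; elsewhere both bids give the same outcome.
$397.5: truthful payoff $0, deviation payoff −$21 → loss $21.
$389.1: truthful payoff $0, deviation payoff −$12.6 → loss $12.6.
$387.6: truthful payoff $0, deviation payoff −$11.1 → loss $11.1.
$412.2: truthful payoff $0, deviation payoff −$35.7 → loss $35.7.
$324.4: outcomes coincide → loss $0.
Total loss = $21 + $12.6 + $11.1 + $35.7 = $80.4.

$80.4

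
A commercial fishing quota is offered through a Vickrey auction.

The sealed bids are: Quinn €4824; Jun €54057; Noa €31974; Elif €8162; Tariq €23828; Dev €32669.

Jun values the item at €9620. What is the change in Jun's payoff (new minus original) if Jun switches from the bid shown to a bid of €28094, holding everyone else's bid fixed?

The highest bid among the other bidders is €32669; Jun's bid doesn't change that.
Original bid €54057: Jun is highest, pays the top rival bid €32669; payoff €9620 − €32669 = −€23049.
Alternative bid €28094: Jun is not highest (top rival bid is €32669); payoff €0.
Change in payoff = €0 − (−€23049) = €23049.

€23049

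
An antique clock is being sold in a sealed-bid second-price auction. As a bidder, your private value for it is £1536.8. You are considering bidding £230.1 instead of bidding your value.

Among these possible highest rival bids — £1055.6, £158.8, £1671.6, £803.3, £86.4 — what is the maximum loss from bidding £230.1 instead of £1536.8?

£1055.6: truthful gives £481.2, deviation gives £0 → loss £481.2.
£158.8: same outcome either way → loss £0.
£1671.6: same outcome either way → loss £0.
£803.3: truthful gives £733.5, deviation gives £0 → loss £733.5.
£86.4: same outcome either way → loss £0.
Maximum loss: £733.5.

£733.5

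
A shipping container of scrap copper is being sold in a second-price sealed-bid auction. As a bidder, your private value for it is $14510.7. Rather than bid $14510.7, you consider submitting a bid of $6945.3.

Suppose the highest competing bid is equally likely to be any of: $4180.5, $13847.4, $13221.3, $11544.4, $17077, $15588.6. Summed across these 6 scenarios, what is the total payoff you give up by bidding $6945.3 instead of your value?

The deviation costs you only when the competing bid falls strictly between $6945.3 and $14510.7; elsewhere both bids give the same outcome.
$4180.5: outcomes coincide → loss $0.
$13847.4: truthful payoff $663.3, deviation payoff $0 → loss $663.3.
$13221.3: truthful payoff $1289.4, deviation payoff $0 → loss $1289.4.
$11544.4: truthful payoff $2966.3, deviation payoff $0 → loss $2966.3.
$17077: outcomes coincide → loss $0.
$15588.6: outcomes coincide → loss $0.
Total loss = $663.3 + $1289.4 + $2966.3 = $4919.
In a second-price auction your bid sets only whether you win, not what you pay, so bidding your true value is weakly dominant.

$4919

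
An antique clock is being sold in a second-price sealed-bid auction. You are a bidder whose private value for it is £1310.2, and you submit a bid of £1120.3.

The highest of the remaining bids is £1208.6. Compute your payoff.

£0

Your bid £1120.3 is below the highest competing bid £1208.6, so you lose.
A losing bidder pays nothing and receives nothing: payoff = £0.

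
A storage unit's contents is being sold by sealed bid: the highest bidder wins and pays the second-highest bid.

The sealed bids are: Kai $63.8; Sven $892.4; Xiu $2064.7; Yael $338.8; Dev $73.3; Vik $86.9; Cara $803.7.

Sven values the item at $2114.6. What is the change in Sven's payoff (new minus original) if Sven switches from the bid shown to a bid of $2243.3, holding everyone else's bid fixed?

The highest bid among the other bidders is $2064.7; Sven's bid doesn't change that.
Original bid $892.4: Sven is not highest (top rival bid is $2064.7); payoff $0.
Alternative bid $2243.3: Sven is highest, pays the top rival bid $2064.7; payoff $2114.6 − $2064.7 = $49.9.
Change in payoff = $49.9 − ($0) = $49.9.

$49.9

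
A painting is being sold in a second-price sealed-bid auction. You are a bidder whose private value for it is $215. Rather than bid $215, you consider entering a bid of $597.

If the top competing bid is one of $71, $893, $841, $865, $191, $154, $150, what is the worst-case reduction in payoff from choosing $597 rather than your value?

$71: same outcome either way → loss $0.
$893: same outcome either way → loss $0.
$841: same outcome either way → loss $0.
$865: same outcome either way → loss $0.
$191: same outcome either way → loss $0.
$154: same outcome either way → loss $0.
$150: same outcome either way → loss $0.
Maximum loss: $0.

$0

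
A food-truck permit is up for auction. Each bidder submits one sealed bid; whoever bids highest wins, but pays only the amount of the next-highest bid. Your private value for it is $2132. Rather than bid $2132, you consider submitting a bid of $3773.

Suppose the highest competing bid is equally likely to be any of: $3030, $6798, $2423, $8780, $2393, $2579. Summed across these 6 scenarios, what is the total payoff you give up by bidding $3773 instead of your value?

The deviation costs you only when the competing bid falls strictly between $2132 and $3773; elsewhere both bids give the same outcome.
$3030: truthful payoff $0, deviation payoff −$898 → loss $898.
$6798: outcomes coincide → loss $0.
$2423: truthful payoff $0, deviation payoff −$291 → loss $291.
$8780: outcomes coincide → loss $0.
$2393: truthful payoff $0, deviation payoff −$261 → loss $261.
$2579: truthful payoff $0, deviation payoff −$447 → loss $447.
Total loss = $898 + $291 + $261 + $447 = $1897.

$1897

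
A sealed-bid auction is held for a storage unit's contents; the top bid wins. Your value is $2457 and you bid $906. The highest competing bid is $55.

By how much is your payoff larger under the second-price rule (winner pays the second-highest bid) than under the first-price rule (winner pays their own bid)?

$851

You have the highest bid, so you win under either rule.
Second-price: pay $55 → payoff $2402.
First-price: pay your own bid $906 → payoff $1551.
Difference = $2402 − ($1551) = $851.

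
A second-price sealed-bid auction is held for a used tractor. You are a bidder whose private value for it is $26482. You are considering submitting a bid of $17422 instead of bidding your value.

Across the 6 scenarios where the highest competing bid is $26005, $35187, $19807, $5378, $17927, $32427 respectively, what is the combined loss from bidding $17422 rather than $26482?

The deviation costs you only when the competing bid falls strictly between $17422 and $26482; elsewhere both bids give the same outcome.
$26005: truthful payoff $477, deviation payoff $0 → loss $477.
$35187: outcomes coincide → loss $0.
$19807: truthful payoff $6675, deviation payoff $0 → loss $6675.
$5378: outcomes coincide → loss $0.
$17927: truthful payoff $8555, deviation payoff $0 → loss $8555.
$32427: outcomes coincide → loss $0.
Total loss = $477 + $6675 + $8555 = $15707.
In a second-price auction your bid sets only whether you win, not what you pay, so bidding your true value is weakly dominant.

$15707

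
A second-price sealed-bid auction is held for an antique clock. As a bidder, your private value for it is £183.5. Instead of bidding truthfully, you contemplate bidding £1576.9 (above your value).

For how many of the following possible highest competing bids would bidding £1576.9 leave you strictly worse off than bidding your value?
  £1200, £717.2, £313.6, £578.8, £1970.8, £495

The deviation hurts exactly when the highest competing bid lies strictly between £183.5 and £1576.9 — overbidding then wins at a price above your value.
£1200: inside the interval → strictly worse (loss £1016.5).
£717.2: inside the interval → strictly worse (loss £533.7).
£313.6: inside the interval → strictly worse (loss £130.1).
£578.8: inside the interval → strictly worse (loss £395.3).
£1970.8: above both → same outcome either way.
£495: inside the interval → strictly worse (loss £311.5).
Count: 5.

5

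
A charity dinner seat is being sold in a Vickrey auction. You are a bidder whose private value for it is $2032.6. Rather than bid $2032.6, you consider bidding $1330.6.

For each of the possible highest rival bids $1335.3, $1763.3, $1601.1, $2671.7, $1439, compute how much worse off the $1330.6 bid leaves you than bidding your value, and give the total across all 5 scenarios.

The deviation costs you only when the competing bid falls strictly between $1330.6 and $2032.6; elsewhere both bids give the same outcome.
$1335.3: truthful payoff $697.3, deviation payoff $0 → loss $697.3.
$1763.3: truthful payoff $269.3, deviation payoff $0 → loss $269.3.
$1601.1: truthful payoff $431.5, deviation payoff $0 → loss $431.5.
$2671.7: outcomes coincide → loss $0.
$1439: truthful payoff $593.6, deviation payoff $0 → loss $593.6.
Total loss = $697.3 + $269.3 + $431.5 + $593.6 = $1991.7.

$1991.7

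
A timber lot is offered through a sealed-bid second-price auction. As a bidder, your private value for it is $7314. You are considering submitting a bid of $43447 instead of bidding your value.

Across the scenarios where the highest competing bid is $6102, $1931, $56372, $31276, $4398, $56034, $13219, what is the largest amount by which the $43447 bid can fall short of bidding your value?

$6102: same outcome either way → loss $0.
$1931: same outcome either way → loss $0.
$56372: same outcome either way → loss $0.
$31276: truthful gives $0, deviation gives −$23962 → loss $23962.
$4398: same outcome either way → loss $0.
$56034: same outcome either way → loss $0.
$13219: truthful gives $0, deviation gives −$5905 → loss $5905.
Maximum loss: $23962.

$23962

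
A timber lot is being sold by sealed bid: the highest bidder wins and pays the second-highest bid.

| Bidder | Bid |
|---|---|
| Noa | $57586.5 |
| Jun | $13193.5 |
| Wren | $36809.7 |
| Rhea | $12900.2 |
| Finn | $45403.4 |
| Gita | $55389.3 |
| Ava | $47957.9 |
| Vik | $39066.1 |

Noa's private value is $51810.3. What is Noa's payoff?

−$3579

Highest bid: Noa at $57586.5, so Noa wins.
Second-highest bid: Gita at $55389.3 — that is the price the winner pays.
Noa's payoff = value − price = $51810.3 − $55389.3 = −$3579.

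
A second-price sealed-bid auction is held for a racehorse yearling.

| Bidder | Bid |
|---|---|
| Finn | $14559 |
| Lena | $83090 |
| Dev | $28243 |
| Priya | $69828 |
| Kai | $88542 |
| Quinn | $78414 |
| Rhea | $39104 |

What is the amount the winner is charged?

Highest bid: Kai at $88542, so Kai wins.
Second-highest bid: Lena at $83090 — that is the price the winner pays.

$83090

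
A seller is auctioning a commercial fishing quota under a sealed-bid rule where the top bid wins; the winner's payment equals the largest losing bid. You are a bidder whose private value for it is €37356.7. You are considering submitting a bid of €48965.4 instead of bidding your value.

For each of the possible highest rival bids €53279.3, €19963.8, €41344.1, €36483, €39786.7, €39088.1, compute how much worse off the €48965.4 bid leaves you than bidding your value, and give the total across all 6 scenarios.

€8148.8

The deviation costs you only when the competing bid falls strictly between €37356.7 and €48965.4; elsewhere both bids give the same outcome.
€53279.3: outcomes coincide → loss €0.
€19963.8: outcomes coincide → loss €0.
€41344.1: truthful payoff €0, deviation payoff −€3987.4 → loss €3987.4.
€36483: outcomes coincide → loss €0.
€39786.7: truthful payoff €0, deviation payoff −€2430 → loss €2430.
€39088.1: truthful payoff €0, deviation payoff −€1731.4 → loss €1731.4.
Total loss = €3987.4 + €2430 + €1731.4 = €8148.8.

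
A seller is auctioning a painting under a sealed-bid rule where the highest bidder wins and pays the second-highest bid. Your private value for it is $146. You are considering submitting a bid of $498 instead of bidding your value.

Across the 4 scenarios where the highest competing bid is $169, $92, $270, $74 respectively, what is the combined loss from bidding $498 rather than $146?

The deviation costs you only when the competing bid falls strictly between $146 and $498; elsewhere both bids give the same outcome.
$169: truthful payoff $0, deviation payoff −$23 → loss $23.
$92: outcomes coincide → loss $0.
$270: truthful payoff $0, deviation payoff −$124 → loss $124.
$74: outcomes coincide → loss $0.
Total loss = $23 + $124 = $147.

$147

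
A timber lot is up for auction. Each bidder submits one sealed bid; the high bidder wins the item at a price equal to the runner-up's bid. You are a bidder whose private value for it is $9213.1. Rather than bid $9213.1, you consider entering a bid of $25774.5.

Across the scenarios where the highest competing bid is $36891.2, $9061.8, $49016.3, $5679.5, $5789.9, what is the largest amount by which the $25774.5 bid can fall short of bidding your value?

$0

$36891.2: same outcome either way → loss $0.
$9061.8: same outcome either way → loss $0.
$49016.3: same outcome either way → loss $0.
$5679.5: same outcome either way → loss $0.
$5789.9: same outcome either way → loss $0.
Maximum loss: $0.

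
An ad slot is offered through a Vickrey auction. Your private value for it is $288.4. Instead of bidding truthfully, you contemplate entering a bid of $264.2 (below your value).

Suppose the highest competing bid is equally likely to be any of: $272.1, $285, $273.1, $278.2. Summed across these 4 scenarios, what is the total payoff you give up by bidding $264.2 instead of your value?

The deviation costs you only when the competing bid falls strictly between $264.2 and $288.4; elsewhere both bids give the same outcome.
$272.1: truthful payoff $16.3, deviation payoff $0 → loss $16.3.
$285: truthful payoff $3.4, deviation payoff $0 → loss $3.4.
$273.1: truthful payoff $15.3, deviation payoff $0 → loss $15.3.
$278.2: truthful payoff $10.2, deviation payoff $0 → loss $10.2.
Total loss = $16.3 + $3.4 + $15.3 + $10.2 = $45.2.
Because the price is fixed by the runner-up's bid, deviating from your value can only change a good outcome into a bad one — never the reverse.

$45.2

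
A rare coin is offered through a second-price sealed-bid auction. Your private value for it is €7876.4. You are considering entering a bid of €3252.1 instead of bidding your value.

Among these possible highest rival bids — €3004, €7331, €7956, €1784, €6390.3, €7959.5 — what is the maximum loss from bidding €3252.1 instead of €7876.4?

€3004: same outcome either way → loss €0.
€7331: truthful gives €545.4, deviation gives €0 → loss €545.4.
€7956: same outcome either way → loss €0.
€1784: same outcome either way → loss €0.
€6390.3: truthful gives €1486.1, deviation gives €0 → loss €1486.1.
€7959.5: same outcome either way → loss €0.
Maximum loss: €1486.1.

€1486.1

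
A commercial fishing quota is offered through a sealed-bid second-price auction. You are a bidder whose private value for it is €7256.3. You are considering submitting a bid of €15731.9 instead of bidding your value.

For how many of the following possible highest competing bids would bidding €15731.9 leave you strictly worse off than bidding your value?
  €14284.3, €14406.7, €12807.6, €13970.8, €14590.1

5

The deviation hurts exactly when the highest competing bid lies strictly between €7256.3 and €15731.9 — overbidding then wins at a price above your value.
€14284.3: inside the interval → strictly worse (loss €7028).
€14406.7: inside the interval → strictly worse (loss €7150.4).
€12807.6: inside the interval → strictly worse (loss €5551.3).
€13970.8: inside the interval → strictly worse (loss €6714.5).
€14590.1: inside the interval → strictly worse (loss €7333.8).
Count: 5.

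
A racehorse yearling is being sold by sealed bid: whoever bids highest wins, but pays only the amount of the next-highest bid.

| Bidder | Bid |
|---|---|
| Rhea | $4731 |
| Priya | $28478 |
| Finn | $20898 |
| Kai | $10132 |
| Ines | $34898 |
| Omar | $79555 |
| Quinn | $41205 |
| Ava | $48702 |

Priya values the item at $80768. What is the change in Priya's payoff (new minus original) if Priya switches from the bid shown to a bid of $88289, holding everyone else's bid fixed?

The highest bid among the other bidders is $79555; Priya's bid doesn't change that.
Original bid $28478: Priya is not highest (top rival bid is $79555); payoff $0.
Alternative bid $88289: Priya is highest, pays the top rival bid $79555; payoff $80768 − $79555 = $1213.
Change in payoff = $1213 − ($0) = $1213.

$1213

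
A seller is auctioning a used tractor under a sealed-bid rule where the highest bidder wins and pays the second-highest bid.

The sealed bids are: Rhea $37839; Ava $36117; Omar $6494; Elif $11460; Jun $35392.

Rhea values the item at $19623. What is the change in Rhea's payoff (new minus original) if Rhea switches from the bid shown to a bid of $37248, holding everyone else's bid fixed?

$0

The highest bid among the other bidders is $36117; Rhea's bid doesn't change that.
Original bid $37839: Rhea is highest, pays the top rival bid $36117; payoff $19623 − $36117 = −$16494.
Alternative bid $37248: Rhea is highest, pays the top rival bid $36117; payoff $19623 − $36117 = −$16494.
Change in payoff = −$16494 − (−$16494) = $0.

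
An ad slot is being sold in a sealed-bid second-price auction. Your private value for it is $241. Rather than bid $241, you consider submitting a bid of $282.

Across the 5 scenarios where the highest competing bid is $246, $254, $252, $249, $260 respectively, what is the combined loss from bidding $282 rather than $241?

The deviation costs you only when the competing bid falls strictly between $241 and $282; elsewhere both bids give the same outcome.
$246: truthful payoff $0, deviation payoff −$5 → loss $5.
$254: truthful payoff $0, deviation payoff −$13 → loss $13.
$252: truthful payoff $0, deviation payoff −$11 → loss $11.
$249: truthful payoff $0, deviation payoff −$8 → loss $8.
$260: truthful payoff $0, deviation payoff −$19 → loss $19.
Total loss = $5 + $13 + $11 + $8 + $19 = $56.

$56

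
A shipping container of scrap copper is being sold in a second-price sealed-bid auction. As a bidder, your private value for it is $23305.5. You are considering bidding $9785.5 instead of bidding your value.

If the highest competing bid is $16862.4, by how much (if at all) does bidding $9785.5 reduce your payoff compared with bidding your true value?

$6443.1

Bidding your value $23305.5: you win (since $23305.5 > $16862.4) and pay $16862.4. Payoff $6443.1.
Bidding $9785.5: you lose. Payoff $0.
The competing bid $16862.4 lies between your shaded bid and your value, so underbidding forfeits an item you could have won at a profitable price.
Loss from deviating = $6443.1 − ($0) = $6443.1.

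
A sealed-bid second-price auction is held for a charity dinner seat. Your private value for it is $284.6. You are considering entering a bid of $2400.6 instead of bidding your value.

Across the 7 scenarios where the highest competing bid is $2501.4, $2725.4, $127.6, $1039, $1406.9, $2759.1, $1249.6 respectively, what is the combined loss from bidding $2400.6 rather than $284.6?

$2841.7

The deviation costs you only when the competing bid falls strictly between $284.6 and $2400.6; elsewhere both bids give the same outcome.
$2501.4: outcomes coincide → loss $0.
$2725.4: outcomes coincide → loss $0.
$127.6: outcomes coincide → loss $0.
$1039: truthful payoff $0, deviation payoff −$754.4 → loss $754.4.
$1406.9: truthful payoff $0, deviation payoff −$1122.3 → loss $1122.3.
$2759.1: outcomes coincide → loss $0.
$1249.6: truthful payoff $0, deviation payoff −$965 → loss $965.
Total loss = $754.4 + $1122.3 + $965 = $2841.7.
Truthful bidding weakly dominates here: raising your bid can only win items priced above your value, and lowering it can only forfeit items priced below.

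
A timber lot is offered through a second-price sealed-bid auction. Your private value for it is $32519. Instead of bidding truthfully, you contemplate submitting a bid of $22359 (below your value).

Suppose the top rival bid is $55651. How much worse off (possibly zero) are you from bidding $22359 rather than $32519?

$0

Bidding your value $32519: you lose (since $32519 < $55651). Payoff $0.
Bidding $22359: you lose. Payoff $0.
Difference = $0 − $0 = $0; both bids lead to the same outcome because the competing bid is above both your value and your alternative bid.
Because the price is fixed by the runner-up's bid, deviating from your value can only change a good outcome into a bad one — never the reverse.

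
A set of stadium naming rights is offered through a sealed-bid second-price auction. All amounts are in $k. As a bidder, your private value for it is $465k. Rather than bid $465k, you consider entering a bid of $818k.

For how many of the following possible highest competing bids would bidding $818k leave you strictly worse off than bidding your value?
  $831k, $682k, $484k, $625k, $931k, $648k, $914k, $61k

The deviation hurts exactly when the highest competing bid lies strictly between $465k and $818k — overbidding then wins at a price above your value.
$831k: above both → same outcome either way.
$682k: inside the interval → strictly worse (loss $217k).
$484k: inside the interval → strictly worse (loss $19k).
$625k: inside the interval → strictly worse (loss $160k).
$931k: above both → same outcome either way.
$648k: inside the interval → strictly worse (loss $183k).
$914k: above both → same outcome either way.
$61k: below both → same outcome either way.
Count: 4.

4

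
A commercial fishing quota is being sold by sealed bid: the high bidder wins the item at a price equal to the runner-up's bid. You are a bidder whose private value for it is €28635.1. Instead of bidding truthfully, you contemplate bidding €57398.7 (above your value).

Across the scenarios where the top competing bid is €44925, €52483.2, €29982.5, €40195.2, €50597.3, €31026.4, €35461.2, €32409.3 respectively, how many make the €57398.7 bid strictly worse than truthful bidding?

8

The deviation hurts exactly when the highest competing bid lies strictly between €28635.1 and €57398.7 — overbidding then wins at a price above your value.
€44925: inside the interval → strictly worse (loss €16289.9).
€52483.2: inside the interval → strictly worse (loss €23848.1).
€29982.5: inside the interval → strictly worse (loss €1347.4).
€40195.2: inside the interval → strictly worse (loss €11560.1).
€50597.3: inside the interval → strictly worse (loss €21962.2).
€31026.4: inside the interval → strictly worse (loss €2391.3).
€35461.2: inside the interval → strictly worse (loss €6826.1).
€32409.3: inside the interval → strictly worse (loss €3774.2).
Count: 8.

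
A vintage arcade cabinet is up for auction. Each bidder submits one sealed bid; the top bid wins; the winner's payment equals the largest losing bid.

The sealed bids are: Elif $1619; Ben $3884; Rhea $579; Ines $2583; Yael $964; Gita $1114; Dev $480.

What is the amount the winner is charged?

$2583

Highest bid: Ben at $3884, so Ben wins.
Second-highest bid: Ines at $2583 — that is the price the winner pays.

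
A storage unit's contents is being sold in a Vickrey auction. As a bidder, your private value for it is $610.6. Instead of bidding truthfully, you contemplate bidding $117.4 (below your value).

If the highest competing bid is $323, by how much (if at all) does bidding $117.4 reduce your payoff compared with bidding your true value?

Bidding your value $610.6: you win (since $610.6 > $323) and pay $323. Payoff $287.6.
Bidding $117.4: you lose. Payoff $0.
The competing bid $323 lies between your shaded bid and your value, so underbidding forfeits an item you could have won at a profitable price.
Loss from deviating = $287.6 − ($0) = $287.6.
In a second-price auction your bid sets only whether you win, not what you pay, so bidding your true value is weakly dominant.

$287.6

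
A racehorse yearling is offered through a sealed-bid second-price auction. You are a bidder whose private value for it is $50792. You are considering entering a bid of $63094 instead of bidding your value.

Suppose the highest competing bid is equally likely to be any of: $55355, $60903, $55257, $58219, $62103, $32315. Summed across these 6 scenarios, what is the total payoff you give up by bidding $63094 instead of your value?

$37877

The deviation costs you only when the competing bid falls strictly between $50792 and $63094; elsewhere both bids give the same outcome.
$55355: truthful payoff $0, deviation payoff −$4563 → loss $4563.
$60903: truthful payoff $0, deviation payoff −$10111 → loss $10111.
$55257: truthful payoff $0, deviation payoff −$4465 → loss $4465.
$58219: truthful payoff $0, deviation payoff −$7427 → loss $7427.
$62103: truthful payoff $0, deviation payoff −$11311 → loss $11311.
$32315: outcomes coincide → loss $0.
Total loss = $4563 + $10111 + $4465 + $7427 + $11311 = $37877.
Because the price is fixed by the runner-up's bid, deviating from your value can only change a good outcome into a bad one — never the reverse.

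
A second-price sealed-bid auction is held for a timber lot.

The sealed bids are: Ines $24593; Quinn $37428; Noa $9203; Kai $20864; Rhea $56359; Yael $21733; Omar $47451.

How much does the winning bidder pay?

Highest bid: Rhea at $56359, so Rhea wins.
Second-highest bid: Omar at $47451 — that is the price the winner pays.

$47451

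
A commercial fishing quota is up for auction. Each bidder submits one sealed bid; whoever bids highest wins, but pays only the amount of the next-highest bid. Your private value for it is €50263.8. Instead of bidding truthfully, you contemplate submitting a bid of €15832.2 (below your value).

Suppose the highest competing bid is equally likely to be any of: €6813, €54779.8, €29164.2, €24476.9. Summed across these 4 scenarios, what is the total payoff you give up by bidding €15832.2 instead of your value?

The deviation costs you only when the competing bid falls strictly between €15832.2 and €50263.8; elsewhere both bids give the same outcome.
€6813: outcomes coincide → loss €0.
€54779.8: outcomes coincide → loss €0.
€29164.2: truthful payoff €21099.6, deviation payoff €0 → loss €21099.6.
€24476.9: truthful payoff €25786.9, deviation payoff €0 → loss €25786.9.
Total loss = €21099.6 + €25786.9 = €46886.5.
Because the price is fixed by the runner-up's bid, deviating from your value can only change a good outcome into a bad one — never the reverse.

€46886.5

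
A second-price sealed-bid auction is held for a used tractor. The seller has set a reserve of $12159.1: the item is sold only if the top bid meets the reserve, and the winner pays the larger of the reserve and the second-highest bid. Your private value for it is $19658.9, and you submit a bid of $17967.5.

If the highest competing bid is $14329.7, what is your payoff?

$5329.2

Your bid $17967.5 is the highest and exceeds the reserve.
Price = max(second-highest bid, reserve) = max($14329.7, $12159.1) = $14329.7.
Payoff = $19658.9 − $14329.7 = $5329.2.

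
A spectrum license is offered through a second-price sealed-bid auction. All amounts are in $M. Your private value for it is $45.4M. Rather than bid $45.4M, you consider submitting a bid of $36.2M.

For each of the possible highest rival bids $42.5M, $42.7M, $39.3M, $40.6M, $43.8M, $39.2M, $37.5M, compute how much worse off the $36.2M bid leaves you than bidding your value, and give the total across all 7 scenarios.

The deviation costs you only when the competing bid falls strictly between $36.2M and $45.4M; elsewhere both bids give the same outcome.
$42.5M: truthful payoff $2.9M, deviation payoff $0M → loss $2.9M.
$42.7M: truthful payoff $2.7M, deviation payoff $0M → loss $2.7M.
$39.3M: truthful payoff $6.1M, deviation payoff $0M → loss $6.1M.
$40.6M: truthful payoff $4.8M, deviation payoff $0M → loss $4.8M.
$43.8M: truthful payoff $1.6M, deviation payoff $0M → loss $1.6M.
$39.2M: truthful payoff $6.2M, deviation payoff $0M → loss $6.2M.
$37.5M: truthful payoff $7.9M, deviation payoff $0M → loss $7.9M.
Total loss = $2.9M + $2.7M + $6.1M + $4.8M + $1.6M + $6.2M + $7.9M = $32.2M.

$32.2M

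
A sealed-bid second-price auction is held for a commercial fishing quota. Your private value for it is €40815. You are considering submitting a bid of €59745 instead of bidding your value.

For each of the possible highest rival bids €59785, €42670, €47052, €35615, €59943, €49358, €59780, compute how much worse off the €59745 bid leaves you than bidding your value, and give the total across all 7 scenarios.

The deviation costs you only when the competing bid falls strictly between €40815 and €59745; elsewhere both bids give the same outcome.
€59785: outcomes coincide → loss €0.
€42670: truthful payoff €0, deviation payoff −€1855 → loss €1855.
€47052: truthful payoff €0, deviation payoff −€6237 → loss €6237.
€35615: outcomes coincide → loss €0.
€59943: outcomes coincide → loss €0.
€49358: truthful payoff €0, deviation payoff −€8543 → loss €8543.
€59780: outcomes coincide → loss €0.
Total loss = €1855 + €6237 + €8543 = €16635.

€16635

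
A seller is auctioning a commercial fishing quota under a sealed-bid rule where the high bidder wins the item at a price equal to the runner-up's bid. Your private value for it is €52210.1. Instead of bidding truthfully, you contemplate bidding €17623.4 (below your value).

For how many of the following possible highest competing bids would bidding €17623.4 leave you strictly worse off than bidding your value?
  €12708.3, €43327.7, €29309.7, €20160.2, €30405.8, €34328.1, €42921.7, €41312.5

The deviation hurts exactly when the highest competing bid lies strictly between €17623.4 and €52210.1 — underbidding then forfeits a profitable win.
€12708.3: below both → same outcome either way.
€43327.7: inside the interval → strictly worse (loss €8882.4).
€29309.7: inside the interval → strictly worse (loss €22900.4).
€20160.2: inside the interval → strictly worse (loss €32049.9).
€30405.8: inside the interval → strictly worse (loss €21804.3).
€34328.1: inside the interval → strictly worse (loss €17882).
€42921.7: inside the interval → strictly worse (loss €9288.4).
€41312.5: inside the interval → strictly worse (loss €10897.6).
Count: 7.

7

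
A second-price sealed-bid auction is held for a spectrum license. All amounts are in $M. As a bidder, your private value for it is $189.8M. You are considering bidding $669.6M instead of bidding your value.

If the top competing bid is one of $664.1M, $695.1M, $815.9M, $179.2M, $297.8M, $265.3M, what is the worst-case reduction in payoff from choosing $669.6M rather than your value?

$664.1M: truthful gives $0M, deviation gives −$474.3M → loss $474.3M.
$695.1M: same outcome either way → loss $0M.
$815.9M: same outcome either way → loss $0M.
$179.2M: same outcome either way → loss $0M.
$297.8M: truthful gives $0M, deviation gives −$108M → loss $108M.
$265.3M: truthful gives $0M, deviation gives −$75.5M → loss $75.5M.
Maximum loss: $474.3M.

$474.3M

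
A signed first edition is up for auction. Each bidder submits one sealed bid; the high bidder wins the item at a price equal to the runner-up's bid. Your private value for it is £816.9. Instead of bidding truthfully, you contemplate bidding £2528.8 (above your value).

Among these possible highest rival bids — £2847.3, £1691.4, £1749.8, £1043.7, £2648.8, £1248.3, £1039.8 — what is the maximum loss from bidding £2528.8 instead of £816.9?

£932.9

£2847.3: same outcome either way → loss £0.
£1691.4: truthful gives £0, deviation gives −£874.5 → loss £874.5.
£1749.8: truthful gives £0, deviation gives −£932.9 → loss £932.9.
£1043.7: truthful gives £0, deviation gives −£226.8 → loss £226.8.
£2648.8: same outcome either way → loss £0.
£1248.3: truthful gives £0, deviation gives −£431.4 → loss £431.4.
£1039.8: truthful gives £0, deviation gives −£222.9 → loss £222.9.
Maximum loss: £932.9.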